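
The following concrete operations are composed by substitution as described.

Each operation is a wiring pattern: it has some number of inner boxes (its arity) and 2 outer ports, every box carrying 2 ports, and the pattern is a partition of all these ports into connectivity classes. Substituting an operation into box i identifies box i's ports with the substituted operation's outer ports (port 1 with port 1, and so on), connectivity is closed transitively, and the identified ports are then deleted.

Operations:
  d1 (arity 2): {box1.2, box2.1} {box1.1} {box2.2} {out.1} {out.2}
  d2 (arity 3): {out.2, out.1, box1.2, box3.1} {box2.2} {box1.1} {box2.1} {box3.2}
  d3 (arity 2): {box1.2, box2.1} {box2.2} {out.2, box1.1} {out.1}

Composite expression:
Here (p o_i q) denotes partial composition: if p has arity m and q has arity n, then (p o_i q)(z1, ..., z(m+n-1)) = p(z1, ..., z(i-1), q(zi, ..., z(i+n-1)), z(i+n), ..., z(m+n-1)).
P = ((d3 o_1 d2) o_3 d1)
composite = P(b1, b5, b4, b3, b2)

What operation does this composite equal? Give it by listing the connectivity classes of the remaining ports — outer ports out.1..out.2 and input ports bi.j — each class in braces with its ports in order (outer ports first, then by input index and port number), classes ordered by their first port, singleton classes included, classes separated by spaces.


{out.1} {out.2, b1.2, b2.1} {b1.1} {b2.2} {b3.1, b4.2} {b3.2} {b4.1} {b5.1} {b5.2}

Two ports join when wires chain via d3-identified ports.
the subtree at d1 composes to {out.1} {out.2} {b3.1, b4.2} {b3.2} {b4.1} on (b4, b3); out.j = own outer ports
the subtree at d2 composes to {out.1, out.2, b1.2} {b1.1} {b3.1, b4.2} {b3.2} {b4.1} {b5.1} {b5.2} on (b1, b5, b4, b3); out.j = own outer ports
the subtree at d3 composes to {out.1} {out.2, b1.2, b2.1} {b1.1} {b2.2} {b3.1, b4.2} {b3.2} {b4.1} {b5.1} {b5.2} on (b1, b5, b4, b3, b2); out.j = own outer ports


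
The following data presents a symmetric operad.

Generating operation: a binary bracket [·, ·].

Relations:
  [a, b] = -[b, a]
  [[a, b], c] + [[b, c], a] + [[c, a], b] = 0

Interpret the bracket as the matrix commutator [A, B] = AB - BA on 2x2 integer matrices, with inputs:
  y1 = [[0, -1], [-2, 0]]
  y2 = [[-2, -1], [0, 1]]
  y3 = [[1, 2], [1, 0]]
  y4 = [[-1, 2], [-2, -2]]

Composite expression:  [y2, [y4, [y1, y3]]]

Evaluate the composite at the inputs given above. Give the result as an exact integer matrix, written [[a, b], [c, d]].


[[10, 29], [-30, -10]]

[y1, y3] = [[3, 1], [-2, -3]]
[y4, [y1, y3]] = [[-2, -11], [-10, 2]]
[y2, [y4, [y1, y3]]] = [[10, 29], [-30, -10]]


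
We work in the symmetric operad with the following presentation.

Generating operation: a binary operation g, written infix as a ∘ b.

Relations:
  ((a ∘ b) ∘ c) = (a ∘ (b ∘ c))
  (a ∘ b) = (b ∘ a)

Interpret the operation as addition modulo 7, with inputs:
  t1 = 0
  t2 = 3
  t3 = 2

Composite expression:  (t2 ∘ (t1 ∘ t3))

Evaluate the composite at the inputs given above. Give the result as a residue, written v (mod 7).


(t1 ∘ t3) = 2
(t2 ∘ (t1 ∘ t3)) = 5

5 (mod 7)


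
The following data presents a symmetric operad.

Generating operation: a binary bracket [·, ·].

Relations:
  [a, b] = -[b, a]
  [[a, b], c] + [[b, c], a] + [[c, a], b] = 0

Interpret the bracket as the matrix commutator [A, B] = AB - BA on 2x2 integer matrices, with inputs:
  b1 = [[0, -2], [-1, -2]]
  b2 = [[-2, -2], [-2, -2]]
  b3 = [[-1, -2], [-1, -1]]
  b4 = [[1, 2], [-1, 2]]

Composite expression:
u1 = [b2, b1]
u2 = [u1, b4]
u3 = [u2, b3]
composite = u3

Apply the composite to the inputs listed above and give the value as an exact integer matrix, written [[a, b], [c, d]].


[[4, -16], [8, -4]]


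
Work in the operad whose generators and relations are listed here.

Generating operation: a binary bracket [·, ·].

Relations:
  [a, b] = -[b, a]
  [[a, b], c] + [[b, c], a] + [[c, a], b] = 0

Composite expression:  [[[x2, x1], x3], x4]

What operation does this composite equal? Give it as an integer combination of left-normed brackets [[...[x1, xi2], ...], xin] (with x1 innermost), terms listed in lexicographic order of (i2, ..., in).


-[[[x1, x2], x3], x4]

A multilinear Lie element is pinned by x1-initial words (x1 innermost).
Composite bracket: [[[x2, x1], x3], x4]
Applying ab - ba throughout gives 8 signed words (2^3 = 8).
Only words starting with x1 matter:
  x1x2x3x4 appears with sign -1, giving the term -[[[x1, x2], x3], x4]


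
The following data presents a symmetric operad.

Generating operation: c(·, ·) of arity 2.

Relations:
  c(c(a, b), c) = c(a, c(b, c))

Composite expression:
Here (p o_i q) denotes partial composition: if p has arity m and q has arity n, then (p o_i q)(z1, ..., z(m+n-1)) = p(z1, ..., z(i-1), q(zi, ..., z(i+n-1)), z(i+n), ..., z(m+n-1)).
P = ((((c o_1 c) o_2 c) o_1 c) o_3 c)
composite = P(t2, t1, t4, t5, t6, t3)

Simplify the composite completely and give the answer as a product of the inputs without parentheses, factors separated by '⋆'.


t2 ⋆ t1 ⋆ t4 ⋆ t5 ⋆ t6 ⋆ t3

Every regrouping of c is equal, so read the t-inputs in written order.
c(t2, t1) flattens to t2 ⋆ t1
c(t4, t5) flattens to t4 ⋆ t5
c(c(t4, t5), t6) flattens to t4 ⋆ t5 ⋆ t6
c(c(t2, t1), c(c(t4, t5), t6)) flattens to t2 ⋆ t1 ⋆ t4 ⋆ t5 ⋆ t6
c(c(c(t2, t1), c(c(t4, t5), t6)), t3) flattens to t2 ⋆ t1 ⋆ t4 ⋆ t5 ⋆ t6 ⋆ t3


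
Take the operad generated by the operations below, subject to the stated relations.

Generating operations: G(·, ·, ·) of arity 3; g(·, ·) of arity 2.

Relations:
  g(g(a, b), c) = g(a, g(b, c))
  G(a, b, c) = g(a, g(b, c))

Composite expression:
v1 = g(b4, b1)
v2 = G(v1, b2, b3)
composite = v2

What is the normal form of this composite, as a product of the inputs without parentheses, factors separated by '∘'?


Associativity of G dissolves the nesting; only the b-input order survives.
g(b4, b1) linearizes to b4 ∘ b1
G(g(b4, b1), b2, b3) linearizes to b4 ∘ b1 ∘ b2 ∘ b3

b4 ∘ b1 ∘ b2 ∘ b3


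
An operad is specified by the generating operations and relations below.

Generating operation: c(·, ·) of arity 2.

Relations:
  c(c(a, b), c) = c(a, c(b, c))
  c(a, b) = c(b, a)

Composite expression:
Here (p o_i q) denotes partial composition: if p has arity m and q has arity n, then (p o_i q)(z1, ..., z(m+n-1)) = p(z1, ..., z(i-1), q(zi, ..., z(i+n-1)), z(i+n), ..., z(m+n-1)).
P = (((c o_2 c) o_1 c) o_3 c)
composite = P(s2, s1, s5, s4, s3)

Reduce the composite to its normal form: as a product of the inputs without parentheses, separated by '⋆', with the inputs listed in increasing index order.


Shape and order are irrelevant to c; the s-input set decides.
c(s2, s1) linearizes to s2 ⋆ s1
c(s5, s4) linearizes to s5 ⋆ s4
c(c(s5, s4), s3) linearizes to s5 ⋆ s4 ⋆ s3
c(c(s2, s1), c(c(s5, s4), s3)) linearizes to s2 ⋆ s1 ⋆ s5 ⋆ s4 ⋆ s3
sorting the factors by input index: s1 ⋆ s2 ⋆ s3 ⋆ s4 ⋆ s5

s1 ⋆ s2 ⋆ s3 ⋆ s4 ⋆ s5


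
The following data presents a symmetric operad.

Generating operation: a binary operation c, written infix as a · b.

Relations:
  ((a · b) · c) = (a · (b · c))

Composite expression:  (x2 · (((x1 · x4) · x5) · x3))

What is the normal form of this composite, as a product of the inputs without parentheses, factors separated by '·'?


x2 · x1 · x4 · x5 · x3


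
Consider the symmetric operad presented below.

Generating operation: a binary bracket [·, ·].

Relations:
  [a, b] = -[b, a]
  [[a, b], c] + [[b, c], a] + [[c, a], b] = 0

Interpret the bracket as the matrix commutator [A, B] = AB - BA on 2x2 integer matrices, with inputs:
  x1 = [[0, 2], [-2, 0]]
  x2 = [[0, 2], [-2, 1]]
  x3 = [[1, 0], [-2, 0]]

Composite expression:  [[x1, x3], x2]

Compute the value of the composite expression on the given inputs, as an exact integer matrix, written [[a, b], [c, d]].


[x1, x3] = [[-4, -2], [-2, 4]]
[[x1, x3], x2] = [[8, -18], [-14, -8]]

[[8, -18], [-14, -8]]


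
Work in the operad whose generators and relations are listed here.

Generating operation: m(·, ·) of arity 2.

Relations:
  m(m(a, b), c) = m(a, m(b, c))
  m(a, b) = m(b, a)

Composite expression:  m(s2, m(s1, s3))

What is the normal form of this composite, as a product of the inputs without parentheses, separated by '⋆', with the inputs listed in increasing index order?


s1 ⋆ s2 ⋆ s3

Any arrangement under m is one operation, so sort the s-inputs.
m(s1, s3) flattens to s1 ⋆ s3
m(s2, m(s1, s3)) flattens to s2 ⋆ s1 ⋆ s3
putting the inputs in ascending order: s1 ⋆ s2 ⋆ s3


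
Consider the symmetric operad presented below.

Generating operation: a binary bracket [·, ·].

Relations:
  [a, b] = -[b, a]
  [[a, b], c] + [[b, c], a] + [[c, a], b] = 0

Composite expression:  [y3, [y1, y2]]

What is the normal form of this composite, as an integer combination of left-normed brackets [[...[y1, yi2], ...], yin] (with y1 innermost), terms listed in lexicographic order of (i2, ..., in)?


-[[y1, y2], y3]


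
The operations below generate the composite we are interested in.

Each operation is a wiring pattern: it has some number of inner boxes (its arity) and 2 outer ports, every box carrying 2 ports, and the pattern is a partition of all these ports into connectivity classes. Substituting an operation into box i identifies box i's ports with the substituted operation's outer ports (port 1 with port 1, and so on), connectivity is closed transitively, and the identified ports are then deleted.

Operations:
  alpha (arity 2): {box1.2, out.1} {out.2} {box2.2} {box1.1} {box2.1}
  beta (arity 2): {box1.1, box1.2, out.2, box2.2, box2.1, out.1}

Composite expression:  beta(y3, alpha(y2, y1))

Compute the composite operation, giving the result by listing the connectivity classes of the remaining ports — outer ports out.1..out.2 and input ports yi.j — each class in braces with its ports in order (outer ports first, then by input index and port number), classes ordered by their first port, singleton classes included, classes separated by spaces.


{out.1, out.2, y2.2, y3.1, y3.2} {y1.1} {y1.2} {y2.1}

Two ports join when wires chain via beta-identified ports.
the subtree at alpha composes to {out.1, y2.2} {out.2} {y1.1} {y1.2} {y2.1} on (y2, y1); out.j = own outer ports
the subtree at beta composes to {out.1, out.2, y2.2, y3.1, y3.2} {y1.1} {y1.2} {y2.1} on (y3, y2, y1); out.j = own outer ports


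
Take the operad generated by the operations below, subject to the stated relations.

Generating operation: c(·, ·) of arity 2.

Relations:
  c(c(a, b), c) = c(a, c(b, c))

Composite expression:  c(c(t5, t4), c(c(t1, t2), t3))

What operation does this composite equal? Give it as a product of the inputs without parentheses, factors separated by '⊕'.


t5 ⊕ t4 ⊕ t1 ⊕ t2 ⊕ t3


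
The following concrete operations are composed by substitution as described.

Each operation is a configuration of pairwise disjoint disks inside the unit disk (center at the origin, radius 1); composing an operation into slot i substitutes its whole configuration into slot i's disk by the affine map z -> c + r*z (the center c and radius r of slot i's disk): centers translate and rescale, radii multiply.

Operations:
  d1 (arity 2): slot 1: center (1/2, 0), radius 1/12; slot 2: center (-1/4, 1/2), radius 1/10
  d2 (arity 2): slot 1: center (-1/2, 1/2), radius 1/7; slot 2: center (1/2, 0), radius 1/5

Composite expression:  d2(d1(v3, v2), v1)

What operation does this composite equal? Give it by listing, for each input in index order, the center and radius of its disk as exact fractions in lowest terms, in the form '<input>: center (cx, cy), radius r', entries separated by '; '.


Nesting under d2 composes maps z -> c + r*z down each v-path.
tracing v3 down its 2-map path: center (-3/7, 1/2), radius 1/84
tracing v2 down its 2-map path: center (-15/28, 4/7), radius 1/70
tracing v1 down its 1-map path: center (1/2, 0), radius 1/5

v1: center (1/2, 0), radius 1/5; v2: center (-15/28, 4/7), radius 1/70; v3: center (-3/7, 1/2), radius 1/84


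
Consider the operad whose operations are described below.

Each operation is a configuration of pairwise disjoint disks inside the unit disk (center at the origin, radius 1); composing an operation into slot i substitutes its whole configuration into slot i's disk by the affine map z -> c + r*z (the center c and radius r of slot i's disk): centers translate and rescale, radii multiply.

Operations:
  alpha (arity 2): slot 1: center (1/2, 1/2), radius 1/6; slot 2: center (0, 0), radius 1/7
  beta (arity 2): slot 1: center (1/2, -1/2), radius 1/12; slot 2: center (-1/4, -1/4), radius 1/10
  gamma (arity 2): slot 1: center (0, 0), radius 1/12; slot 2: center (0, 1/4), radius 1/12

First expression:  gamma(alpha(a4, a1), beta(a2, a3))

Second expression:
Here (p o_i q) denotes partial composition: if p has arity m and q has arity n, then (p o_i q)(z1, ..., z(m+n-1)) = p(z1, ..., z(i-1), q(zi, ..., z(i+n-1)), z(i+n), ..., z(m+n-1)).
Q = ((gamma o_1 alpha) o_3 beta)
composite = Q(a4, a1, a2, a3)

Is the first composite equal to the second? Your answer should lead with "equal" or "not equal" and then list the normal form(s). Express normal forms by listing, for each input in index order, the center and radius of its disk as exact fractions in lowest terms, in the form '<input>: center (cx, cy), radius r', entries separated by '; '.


equal — both sides give a1: center (0, 0), radius 1/84; a2: center (1/24, 5/24), radius 1/144; a3: center (-1/48, 11/48), radius 1/120; a4: center (1/24, 1/24), radius 1/72

The first expression, normalized: a1: center (0, 0), radius 1/84; a2: center (1/24, 5/24), radius 1/144; a3: center (-1/48, 11/48), radius 1/120; a4: center (1/24, 1/24), radius 1/72
The second expression, normalized: a1: center (0, 0), radius 1/84; a2: center (1/24, 5/24), radius 1/144; a3: center (-1/48, 11/48), radius 1/120; a4: center (1/24, 1/24), radius 1/72
The normal forms match — equal.


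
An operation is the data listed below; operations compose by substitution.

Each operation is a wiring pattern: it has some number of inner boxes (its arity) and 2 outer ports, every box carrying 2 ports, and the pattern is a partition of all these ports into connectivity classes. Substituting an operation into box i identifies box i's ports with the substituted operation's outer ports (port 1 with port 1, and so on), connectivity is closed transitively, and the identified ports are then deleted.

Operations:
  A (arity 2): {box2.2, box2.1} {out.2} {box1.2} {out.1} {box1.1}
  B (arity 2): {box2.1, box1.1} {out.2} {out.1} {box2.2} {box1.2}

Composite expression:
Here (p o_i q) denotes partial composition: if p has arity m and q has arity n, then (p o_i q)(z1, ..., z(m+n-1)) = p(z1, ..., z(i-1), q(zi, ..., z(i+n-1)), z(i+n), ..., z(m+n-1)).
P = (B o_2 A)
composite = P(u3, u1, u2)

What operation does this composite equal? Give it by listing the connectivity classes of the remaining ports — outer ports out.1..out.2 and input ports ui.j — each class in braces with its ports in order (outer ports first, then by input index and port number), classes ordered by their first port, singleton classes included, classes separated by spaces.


{out.1} {out.2} {u1.1} {u1.2} {u2.1, u2.2} {u3.1} {u3.2}

Substituting into B glues patterns; closure does the rest.
through A, on inputs (u1, u2): {out.1} {out.2} {u1.1} {u1.2} {u2.1, u2.2} (out.j = stage outer ports)
through B, on inputs (u3, u1, u2): {out.1} {out.2} {u1.1} {u1.2} {u2.1, u2.2} {u3.1} {u3.2} (out.j = stage outer ports)


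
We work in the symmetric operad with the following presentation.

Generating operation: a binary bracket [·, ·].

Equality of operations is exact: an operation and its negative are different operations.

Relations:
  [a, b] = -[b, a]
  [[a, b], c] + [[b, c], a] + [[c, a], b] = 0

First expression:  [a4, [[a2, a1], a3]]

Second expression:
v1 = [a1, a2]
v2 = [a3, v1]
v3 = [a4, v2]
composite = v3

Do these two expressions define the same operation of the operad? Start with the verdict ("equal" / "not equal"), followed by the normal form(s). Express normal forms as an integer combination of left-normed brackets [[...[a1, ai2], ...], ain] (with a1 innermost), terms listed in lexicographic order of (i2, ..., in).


The first expression, normalized: [[[a1, a2], a3], a4]
The second expression, normalized: [[[a1, a2], a3], a4]
The forms coincide; equal.

equal; the common form is [[[a1, a2], a3], a4]


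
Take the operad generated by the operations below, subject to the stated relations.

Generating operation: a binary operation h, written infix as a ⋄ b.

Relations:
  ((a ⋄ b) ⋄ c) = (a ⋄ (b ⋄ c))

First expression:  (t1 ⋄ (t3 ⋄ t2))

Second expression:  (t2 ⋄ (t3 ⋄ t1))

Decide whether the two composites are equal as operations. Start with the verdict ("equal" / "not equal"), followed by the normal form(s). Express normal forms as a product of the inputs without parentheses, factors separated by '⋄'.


In normal form, the first expression is t1 ⋄ t3 ⋄ t2
In normal form, the second expression is t2 ⋄ t3 ⋄ t1
Distinct normal forms: not equal.

not equal — first t1 ⋄ t3 ⋄ t2, second t2 ⋄ t3 ⋄ t1


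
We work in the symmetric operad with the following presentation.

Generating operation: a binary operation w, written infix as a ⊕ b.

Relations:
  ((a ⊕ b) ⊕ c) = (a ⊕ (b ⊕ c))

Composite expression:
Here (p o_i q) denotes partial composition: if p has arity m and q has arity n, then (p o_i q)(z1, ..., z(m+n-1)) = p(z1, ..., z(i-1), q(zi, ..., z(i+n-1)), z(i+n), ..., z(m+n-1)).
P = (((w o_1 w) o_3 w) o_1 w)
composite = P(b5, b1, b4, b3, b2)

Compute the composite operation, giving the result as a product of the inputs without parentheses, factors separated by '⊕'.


All parenthesizations of w agree; list the b-inputs left to right.
(b5 ⊕ b1) reduces to b5 ⊕ b1
((b5 ⊕ b1) ⊕ b4) reduces to b5 ⊕ b1 ⊕ b4
(b3 ⊕ b2) reduces to b3 ⊕ b2
(((b5 ⊕ b1) ⊕ b4) ⊕ (b3 ⊕ b2)) reduces to b5 ⊕ b1 ⊕ b4 ⊕ b3 ⊕ b2

b5 ⊕ b1 ⊕ b4 ⊕ b3 ⊕ b2


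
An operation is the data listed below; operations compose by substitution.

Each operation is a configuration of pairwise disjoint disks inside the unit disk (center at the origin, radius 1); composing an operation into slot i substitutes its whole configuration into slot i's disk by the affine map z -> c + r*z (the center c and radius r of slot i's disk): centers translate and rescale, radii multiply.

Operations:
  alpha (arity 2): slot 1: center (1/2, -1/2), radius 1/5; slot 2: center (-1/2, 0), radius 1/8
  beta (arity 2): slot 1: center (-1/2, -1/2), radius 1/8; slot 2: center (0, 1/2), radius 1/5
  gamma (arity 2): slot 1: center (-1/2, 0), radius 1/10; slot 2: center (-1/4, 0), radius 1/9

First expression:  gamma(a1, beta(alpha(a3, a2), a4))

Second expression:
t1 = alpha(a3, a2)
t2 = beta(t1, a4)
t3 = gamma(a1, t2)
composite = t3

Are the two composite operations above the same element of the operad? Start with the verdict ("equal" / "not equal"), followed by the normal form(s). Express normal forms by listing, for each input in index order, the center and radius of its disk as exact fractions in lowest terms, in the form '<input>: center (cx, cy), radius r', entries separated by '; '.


equal; both compose to a1: center (-1/2, 0), radius 1/10; a2: center (-5/16, -1/18), radius 1/576; a3: center (-43/144, -1/16), radius 1/360; a4: center (-1/4, 1/18), radius 1/45

The first expression, normalized: a1: center (-1/2, 0), radius 1/10; a2: center (-5/16, -1/18), radius 1/576; a3: center (-43/144, -1/16), radius 1/360; a4: center (-1/4, 1/18), radius 1/45
The second expression, normalized: a1: center (-1/2, 0), radius 1/10; a2: center (-5/16, -1/18), radius 1/576; a3: center (-43/144, -1/16), radius 1/360; a4: center (-1/4, 1/18), radius 1/45
The forms coincide; equal.


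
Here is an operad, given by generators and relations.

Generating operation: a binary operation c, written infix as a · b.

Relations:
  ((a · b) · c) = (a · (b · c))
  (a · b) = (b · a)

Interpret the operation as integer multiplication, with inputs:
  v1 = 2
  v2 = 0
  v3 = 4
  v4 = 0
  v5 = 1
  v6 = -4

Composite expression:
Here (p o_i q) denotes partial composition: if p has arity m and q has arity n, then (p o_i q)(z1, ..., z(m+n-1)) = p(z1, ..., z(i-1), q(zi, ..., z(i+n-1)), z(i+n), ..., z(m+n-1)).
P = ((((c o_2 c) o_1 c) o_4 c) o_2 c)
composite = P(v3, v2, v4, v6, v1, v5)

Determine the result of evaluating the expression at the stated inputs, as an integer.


0

(v2 · v4) = 0
(v3 · (v2 · v4)) = 0
(v1 · v5) = 2
(v6 · (v1 · v5)) = -8
((v3 · (v2 · v4)) · (v6 · (v1 · v5))) = 0


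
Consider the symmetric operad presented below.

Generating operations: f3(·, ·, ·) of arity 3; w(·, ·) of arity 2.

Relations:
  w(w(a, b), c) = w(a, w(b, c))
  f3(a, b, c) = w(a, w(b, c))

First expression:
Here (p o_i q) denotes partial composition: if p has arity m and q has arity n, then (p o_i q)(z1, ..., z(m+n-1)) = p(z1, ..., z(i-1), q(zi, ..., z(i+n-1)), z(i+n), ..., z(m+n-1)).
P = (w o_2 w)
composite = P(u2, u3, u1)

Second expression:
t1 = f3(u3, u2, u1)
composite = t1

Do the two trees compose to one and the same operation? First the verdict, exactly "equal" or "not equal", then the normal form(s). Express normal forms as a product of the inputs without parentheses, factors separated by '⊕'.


not equal; first: u2 ⊕ u3 ⊕ u1; second: u3 ⊕ u2 ⊕ u1

The first expression reduces to u2 ⊕ u3 ⊕ u1
The second expression reduces to u3 ⊕ u2 ⊕ u1
The forms do not match — not equal.


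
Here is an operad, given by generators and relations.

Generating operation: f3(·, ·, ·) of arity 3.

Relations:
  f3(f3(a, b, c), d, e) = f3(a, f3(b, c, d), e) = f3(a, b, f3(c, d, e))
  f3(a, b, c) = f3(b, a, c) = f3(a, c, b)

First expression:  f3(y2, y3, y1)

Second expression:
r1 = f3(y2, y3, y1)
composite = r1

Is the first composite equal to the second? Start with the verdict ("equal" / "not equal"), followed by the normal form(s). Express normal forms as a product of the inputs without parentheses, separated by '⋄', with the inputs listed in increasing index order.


equal — both sides give y1 ⋄ y2 ⋄ y3


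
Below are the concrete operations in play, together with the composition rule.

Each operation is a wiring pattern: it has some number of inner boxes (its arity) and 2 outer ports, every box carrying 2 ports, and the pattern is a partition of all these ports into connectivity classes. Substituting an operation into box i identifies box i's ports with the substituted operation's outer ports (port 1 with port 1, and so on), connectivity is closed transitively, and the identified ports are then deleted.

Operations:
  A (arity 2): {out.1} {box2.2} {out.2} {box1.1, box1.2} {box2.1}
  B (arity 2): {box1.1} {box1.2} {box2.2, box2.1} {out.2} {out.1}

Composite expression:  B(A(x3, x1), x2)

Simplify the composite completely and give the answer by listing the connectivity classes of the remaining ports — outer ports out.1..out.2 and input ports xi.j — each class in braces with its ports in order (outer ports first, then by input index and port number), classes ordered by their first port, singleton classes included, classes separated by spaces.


{out.1} {out.2} {x1.1} {x1.2} {x2.1, x2.2} {x3.1, x3.2}

Two ports join when wires chain via B-identified ports.
the subtree at A composes to {out.1} {out.2} {x1.1} {x1.2} {x3.1, x3.2} on (x3, x1); out.j = own outer ports
the subtree at B composes to {out.1} {out.2} {x1.1} {x1.2} {x2.1, x2.2} {x3.1, x3.2} on (x3, x1, x2); out.j = own outer ports


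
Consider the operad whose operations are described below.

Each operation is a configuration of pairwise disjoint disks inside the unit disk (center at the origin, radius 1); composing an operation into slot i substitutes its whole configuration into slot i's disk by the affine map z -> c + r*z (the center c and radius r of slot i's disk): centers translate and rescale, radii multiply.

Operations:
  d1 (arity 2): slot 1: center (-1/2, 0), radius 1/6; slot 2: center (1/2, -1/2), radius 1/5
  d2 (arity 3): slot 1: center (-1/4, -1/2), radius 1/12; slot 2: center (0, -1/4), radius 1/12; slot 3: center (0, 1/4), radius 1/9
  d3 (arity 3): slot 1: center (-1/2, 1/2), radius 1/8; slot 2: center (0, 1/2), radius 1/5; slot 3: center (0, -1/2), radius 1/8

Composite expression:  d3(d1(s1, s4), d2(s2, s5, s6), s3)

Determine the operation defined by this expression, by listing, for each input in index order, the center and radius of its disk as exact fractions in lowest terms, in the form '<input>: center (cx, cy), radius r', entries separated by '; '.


s1: center (-9/16, 1/2), radius 1/48; s2: center (-1/20, 2/5), radius 1/60; s3: center (0, -1/2), radius 1/8; s4: center (-7/16, 7/16), radius 1/40; s5: center (0, 9/20), radius 1/60; s6: center (0, 11/20), radius 1/45

Nesting under d3 composes maps z -> c + r*z down each s-path.
s1: after 2 affine steps, its disk has center (-9/16, 1/2), radius 1/48
s4: after 2 affine steps, its disk has center (-7/16, 7/16), radius 1/40
s2: after 2 affine steps, its disk has center (-1/20, 2/5), radius 1/60
s5: after 2 affine steps, its disk has center (0, 9/20), radius 1/60
s6: after 2 affine steps, its disk has center (0, 11/20), radius 1/45
s3: after 1 affine step, its disk has center (0, -1/2), radius 1/8


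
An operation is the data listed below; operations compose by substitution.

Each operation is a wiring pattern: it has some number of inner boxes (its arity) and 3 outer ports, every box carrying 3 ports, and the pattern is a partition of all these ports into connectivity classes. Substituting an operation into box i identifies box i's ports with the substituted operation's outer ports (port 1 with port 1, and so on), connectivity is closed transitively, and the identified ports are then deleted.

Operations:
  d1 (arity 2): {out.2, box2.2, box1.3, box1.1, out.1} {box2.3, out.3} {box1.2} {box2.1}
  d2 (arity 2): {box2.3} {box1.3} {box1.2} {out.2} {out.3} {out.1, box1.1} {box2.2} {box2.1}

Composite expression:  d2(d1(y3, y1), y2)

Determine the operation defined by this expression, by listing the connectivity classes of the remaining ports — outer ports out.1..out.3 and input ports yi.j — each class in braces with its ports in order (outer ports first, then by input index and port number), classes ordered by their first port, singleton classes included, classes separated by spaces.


{out.1, y1.2, y3.1, y3.3} {out.2} {out.3} {y1.1} {y1.3} {y2.1} {y2.2} {y2.3} {y3.2}

Treat the ports identified at d2 as solder joints: merge, then drop.
the subtree at d1 composes to {out.1, out.2, y1.2, y3.1, y3.3} {out.3, y1.3} {y1.1} {y3.2} on (y3, y1); out.j = own outer ports
the subtree at d2 composes to {out.1, y1.2, y3.1, y3.3} {out.2} {out.3} {y1.1} {y1.3} {y2.1} {y2.2} {y2.3} {y3.2} on (y3, y1, y2); out.j = own outer ports


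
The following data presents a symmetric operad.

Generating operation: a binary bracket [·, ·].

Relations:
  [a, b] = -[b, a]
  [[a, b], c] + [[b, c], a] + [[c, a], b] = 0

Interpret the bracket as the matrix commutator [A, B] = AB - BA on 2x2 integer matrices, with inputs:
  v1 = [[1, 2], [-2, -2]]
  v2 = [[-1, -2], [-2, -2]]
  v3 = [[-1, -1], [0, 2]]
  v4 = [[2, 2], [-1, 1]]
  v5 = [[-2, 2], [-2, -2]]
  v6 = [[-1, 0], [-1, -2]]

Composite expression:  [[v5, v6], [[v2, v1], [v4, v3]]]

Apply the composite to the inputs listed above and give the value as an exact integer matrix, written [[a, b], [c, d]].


[[272, -208], [-336, -272]]

[v5, v6] = [[-2, -2], [-2, 2]]
[v2, v1] = [[8, 8], [-4, -8]]
[v4, v3] = [[-1, 5], [3, 1]]
[[v2, v1], [v4, v3]] = [[44, 96], [-40, -44]]
[[v5, v6], [[v2, v1], [v4, v3]]] = [[272, -208], [-336, -272]]


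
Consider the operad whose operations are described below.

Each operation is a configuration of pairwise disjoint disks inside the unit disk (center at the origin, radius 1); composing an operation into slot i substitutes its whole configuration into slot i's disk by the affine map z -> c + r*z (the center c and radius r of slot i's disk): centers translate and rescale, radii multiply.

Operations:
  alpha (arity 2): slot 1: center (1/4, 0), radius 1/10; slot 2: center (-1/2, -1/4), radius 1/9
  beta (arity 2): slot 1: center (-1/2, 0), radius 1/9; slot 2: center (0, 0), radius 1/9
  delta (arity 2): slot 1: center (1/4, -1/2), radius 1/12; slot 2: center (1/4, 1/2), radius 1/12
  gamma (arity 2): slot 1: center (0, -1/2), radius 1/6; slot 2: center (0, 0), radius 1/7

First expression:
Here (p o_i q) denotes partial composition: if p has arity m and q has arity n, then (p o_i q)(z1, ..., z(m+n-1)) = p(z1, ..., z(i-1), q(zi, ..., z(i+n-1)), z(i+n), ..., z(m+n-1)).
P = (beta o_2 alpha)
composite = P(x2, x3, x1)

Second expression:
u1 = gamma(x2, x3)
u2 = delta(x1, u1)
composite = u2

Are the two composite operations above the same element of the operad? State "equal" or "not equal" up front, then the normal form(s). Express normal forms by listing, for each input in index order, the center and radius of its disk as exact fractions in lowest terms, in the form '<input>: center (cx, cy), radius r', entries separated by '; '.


not equal; first: x1: center (-1/18, -1/36), radius 1/81; x2: center (-1/2, 0), radius 1/9; x3: center (1/36, 0), radius 1/90; second: x1: center (1/4, -1/2), radius 1/12; x2: center (1/4, 11/24), radius 1/72; x3: center (1/4, 1/2), radius 1/84

Normal form of the first expression: x1: center (-1/18, -1/36), radius 1/81; x2: center (-1/2, 0), radius 1/9; x3: center (1/36, 0), radius 1/90
Normal form of the second expression: x1: center (1/4, -1/2), radius 1/12; x2: center (1/4, 11/24), radius 1/72; x3: center (1/4, 1/2), radius 1/84
Different reductions; not equal.


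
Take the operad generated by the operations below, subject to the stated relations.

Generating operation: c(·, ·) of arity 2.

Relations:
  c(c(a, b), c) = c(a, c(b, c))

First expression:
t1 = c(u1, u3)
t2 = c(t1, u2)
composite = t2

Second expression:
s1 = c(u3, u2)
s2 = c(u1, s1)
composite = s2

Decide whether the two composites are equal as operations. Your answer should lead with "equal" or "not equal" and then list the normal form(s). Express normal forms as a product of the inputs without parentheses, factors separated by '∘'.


equal — both sides give u1 ∘ u3 ∘ u2


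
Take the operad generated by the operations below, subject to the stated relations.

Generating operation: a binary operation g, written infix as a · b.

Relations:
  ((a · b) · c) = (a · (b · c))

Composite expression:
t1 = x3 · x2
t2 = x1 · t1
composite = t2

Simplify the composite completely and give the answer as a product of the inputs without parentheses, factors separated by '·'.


x1 · x3 · x2

The g-tree's shape is irrelevant; the x-reading-order decides.
(x3 · x2) unparenthesizes to x3 · x2
(x1 · (x3 · x2)) unparenthesizes to x1 · x3 · x2


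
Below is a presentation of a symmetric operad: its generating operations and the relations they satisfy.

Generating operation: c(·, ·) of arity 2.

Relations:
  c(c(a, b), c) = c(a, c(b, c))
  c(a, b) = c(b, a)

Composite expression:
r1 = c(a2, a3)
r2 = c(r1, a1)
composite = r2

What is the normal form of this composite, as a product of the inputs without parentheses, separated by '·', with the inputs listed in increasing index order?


a1 · a2 · a3

Shape and order are irrelevant to c; the a-input set decides.
c(a2, a3) reduces to a2 · a3
c(c(a2, a3), a1) reduces to a2 · a3 · a1
commutativity sorts the factors: a1 · a2 · a3


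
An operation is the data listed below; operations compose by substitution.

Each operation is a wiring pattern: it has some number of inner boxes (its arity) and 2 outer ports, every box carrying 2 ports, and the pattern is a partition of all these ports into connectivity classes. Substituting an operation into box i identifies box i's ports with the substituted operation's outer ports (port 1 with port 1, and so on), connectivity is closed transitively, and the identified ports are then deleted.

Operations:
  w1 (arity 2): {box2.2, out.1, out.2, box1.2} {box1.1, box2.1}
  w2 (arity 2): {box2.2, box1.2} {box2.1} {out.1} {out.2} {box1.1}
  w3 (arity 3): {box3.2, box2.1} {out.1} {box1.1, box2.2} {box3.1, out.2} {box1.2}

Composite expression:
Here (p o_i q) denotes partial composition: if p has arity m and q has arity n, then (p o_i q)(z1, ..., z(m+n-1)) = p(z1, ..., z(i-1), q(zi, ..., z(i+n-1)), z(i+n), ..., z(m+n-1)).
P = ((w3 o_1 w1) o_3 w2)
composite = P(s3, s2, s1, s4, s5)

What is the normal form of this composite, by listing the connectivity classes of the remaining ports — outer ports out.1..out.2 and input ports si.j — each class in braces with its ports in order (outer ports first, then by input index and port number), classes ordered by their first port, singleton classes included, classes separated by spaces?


{out.1} {out.2, s5.1} {s1.1} {s1.2, s4.2} {s2.1, s3.1} {s2.2, s3.2} {s4.1} {s5.2}

Two ports join when wires chain via w3-identified ports.
composing w1 on (s3, s2), with out.j its own outer ports: {out.1, out.2, s2.2, s3.2} {s2.1, s3.1}
composing w2 on (s1, s4), with out.j its own outer ports: {out.1} {out.2} {s1.1} {s1.2, s4.2} {s4.1}
composing w3 on (s3, s2, s1, s4, s5), with out.j its own outer ports: {out.1} {out.2, s5.1} {s1.1} {s1.2, s4.2} {s2.1, s3.1} {s2.2, s3.2} {s4.1} {s5.2}


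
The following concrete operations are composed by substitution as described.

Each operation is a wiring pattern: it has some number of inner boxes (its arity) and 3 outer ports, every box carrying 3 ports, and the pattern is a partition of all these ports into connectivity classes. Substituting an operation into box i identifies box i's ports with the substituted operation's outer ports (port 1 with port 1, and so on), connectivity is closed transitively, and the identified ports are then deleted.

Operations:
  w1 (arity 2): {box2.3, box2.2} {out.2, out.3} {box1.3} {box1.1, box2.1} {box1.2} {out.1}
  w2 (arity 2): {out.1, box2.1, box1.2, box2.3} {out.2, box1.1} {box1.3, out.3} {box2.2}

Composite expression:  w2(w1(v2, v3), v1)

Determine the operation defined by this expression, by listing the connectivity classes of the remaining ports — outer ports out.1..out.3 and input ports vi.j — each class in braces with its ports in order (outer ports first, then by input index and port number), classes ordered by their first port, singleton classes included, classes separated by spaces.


After gluing at w2, chains via deleted ports link the v-ports.
after w1, the pattern on (v2, v3) reads {out.1} {out.2, out.3} {v2.1, v3.1} {v2.2} {v2.3} {v3.2, v3.3} (out.j = its outer ports)
after w2, the pattern on (v2, v3, v1) reads {out.1, out.3, v1.1, v1.3} {out.2} {v1.2} {v2.1, v3.1} {v2.2} {v2.3} {v3.2, v3.3} (out.j = its outer ports)

{out.1, out.3, v1.1, v1.3} {out.2} {v1.2} {v2.1, v3.1} {v2.2} {v2.3} {v3.2, v3.3}


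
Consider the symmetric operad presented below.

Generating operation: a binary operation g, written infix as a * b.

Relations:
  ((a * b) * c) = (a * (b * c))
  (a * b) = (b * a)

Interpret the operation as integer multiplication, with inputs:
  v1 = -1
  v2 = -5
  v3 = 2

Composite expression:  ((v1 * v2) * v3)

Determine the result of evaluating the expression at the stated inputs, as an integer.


10

(v1 * v2) = 5
((v1 * v2) * v3) = 10


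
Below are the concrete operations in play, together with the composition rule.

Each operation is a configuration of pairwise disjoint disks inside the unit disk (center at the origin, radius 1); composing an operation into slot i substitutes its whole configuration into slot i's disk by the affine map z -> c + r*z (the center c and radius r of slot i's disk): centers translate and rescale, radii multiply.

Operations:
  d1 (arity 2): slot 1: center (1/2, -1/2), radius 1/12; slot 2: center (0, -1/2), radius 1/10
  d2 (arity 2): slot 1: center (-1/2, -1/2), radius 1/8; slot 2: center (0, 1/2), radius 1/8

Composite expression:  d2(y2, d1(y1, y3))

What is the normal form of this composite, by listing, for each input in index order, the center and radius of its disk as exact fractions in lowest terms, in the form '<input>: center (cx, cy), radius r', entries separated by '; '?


y1: center (1/16, 7/16), radius 1/96; y2: center (-1/2, -1/2), radius 1/8; y3: center (0, 7/16), radius 1/80

Follow each y-input down from d2: c' goes to c + r*c', radius to r*r'.
y2: after 1 affine step, its disk has center (-1/2, -1/2), radius 1/8
y1: after 2 affine steps, its disk has center (1/16, 7/16), radius 1/96
y3: after 2 affine steps, its disk has center (0, 7/16), radius 1/80


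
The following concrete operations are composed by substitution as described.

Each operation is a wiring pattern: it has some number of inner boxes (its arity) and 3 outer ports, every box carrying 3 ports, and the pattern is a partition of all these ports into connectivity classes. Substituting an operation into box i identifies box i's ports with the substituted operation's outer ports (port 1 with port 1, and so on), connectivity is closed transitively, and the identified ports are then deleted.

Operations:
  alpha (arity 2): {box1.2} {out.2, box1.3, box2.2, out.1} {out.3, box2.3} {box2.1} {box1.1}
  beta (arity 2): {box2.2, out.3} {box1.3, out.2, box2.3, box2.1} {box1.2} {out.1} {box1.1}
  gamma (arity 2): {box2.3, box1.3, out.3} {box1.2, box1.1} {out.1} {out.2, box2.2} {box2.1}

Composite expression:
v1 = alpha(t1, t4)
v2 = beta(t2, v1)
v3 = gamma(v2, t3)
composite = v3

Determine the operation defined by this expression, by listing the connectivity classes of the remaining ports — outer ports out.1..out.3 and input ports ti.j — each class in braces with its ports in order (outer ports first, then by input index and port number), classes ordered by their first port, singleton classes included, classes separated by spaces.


Two ports join when wires chain via gamma-identified ports.
the subtree at alpha composes to {out.1, out.2, t1.3, t4.2} {out.3, t4.3} {t1.1} {t1.2} {t4.1} on (t1, t4); out.j = own outer ports
the subtree at beta composes to {out.1} {out.2, out.3, t1.3, t2.3, t4.2, t4.3} {t1.1} {t1.2} {t2.1} {t2.2} {t4.1} on (t2, t1, t4); out.j = own outer ports
the subtree at gamma composes to {out.1} {out.2, t3.2} {out.3, t1.3, t2.3, t3.3, t4.2, t4.3} {t1.1} {t1.2} {t2.1} {t2.2} {t3.1} {t4.1} on (t2, t1, t4, t3); out.j = own outer ports

{out.1} {out.2, t3.2} {out.3, t1.3, t2.3, t3.3, t4.2, t4.3} {t1.1} {t1.2} {t2.1} {t2.2} {t3.1} {t4.1}


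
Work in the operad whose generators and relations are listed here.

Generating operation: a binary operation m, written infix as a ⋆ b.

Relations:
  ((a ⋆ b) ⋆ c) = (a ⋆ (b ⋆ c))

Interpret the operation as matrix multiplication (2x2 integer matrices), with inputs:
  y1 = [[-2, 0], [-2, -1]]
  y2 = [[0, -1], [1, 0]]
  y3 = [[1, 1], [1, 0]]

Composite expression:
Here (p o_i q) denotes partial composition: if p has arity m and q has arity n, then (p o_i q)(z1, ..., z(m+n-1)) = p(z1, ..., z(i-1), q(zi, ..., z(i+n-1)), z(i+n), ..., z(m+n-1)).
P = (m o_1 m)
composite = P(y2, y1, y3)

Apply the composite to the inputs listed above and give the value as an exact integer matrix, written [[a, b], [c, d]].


[[3, 2], [-2, -2]]

(y2 ⋆ y1) = [[2, 1], [-2, 0]]
((y2 ⋆ y1) ⋆ y3) = [[3, 2], [-2, -2]]


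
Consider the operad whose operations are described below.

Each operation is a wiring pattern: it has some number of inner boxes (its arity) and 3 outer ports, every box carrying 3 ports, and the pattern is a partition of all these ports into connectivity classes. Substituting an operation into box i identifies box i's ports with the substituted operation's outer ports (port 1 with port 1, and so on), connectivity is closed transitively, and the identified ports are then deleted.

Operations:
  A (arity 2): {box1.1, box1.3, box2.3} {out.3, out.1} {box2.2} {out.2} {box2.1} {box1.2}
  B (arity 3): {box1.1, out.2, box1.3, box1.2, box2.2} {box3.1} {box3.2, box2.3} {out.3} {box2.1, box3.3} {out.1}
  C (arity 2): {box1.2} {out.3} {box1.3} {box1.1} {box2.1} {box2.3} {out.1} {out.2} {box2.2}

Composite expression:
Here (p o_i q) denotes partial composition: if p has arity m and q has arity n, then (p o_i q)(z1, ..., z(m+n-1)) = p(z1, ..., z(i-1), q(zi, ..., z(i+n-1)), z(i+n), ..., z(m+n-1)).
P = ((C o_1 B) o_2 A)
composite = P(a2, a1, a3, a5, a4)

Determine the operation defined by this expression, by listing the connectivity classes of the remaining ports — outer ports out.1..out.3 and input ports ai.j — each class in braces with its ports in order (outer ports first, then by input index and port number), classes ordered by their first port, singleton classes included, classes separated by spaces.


Connectivity passes through glued C-boundaries; trace each wire chain.
composing A on (a1, a3), with out.j its own outer ports: {out.1, out.3} {out.2} {a1.1, a1.3, a3.3} {a1.2} {a3.1} {a3.2}
composing B on (a2, a1, a3, a5), with out.j its own outer ports: {out.1} {out.2, a2.1, a2.2, a2.3} {out.3} {a1.1, a1.3, a3.3} {a1.2} {a3.1} {a3.2} {a5.1} {a5.2, a5.3}
composing C on (a2, a1, a3, a5, a4), with out.j its own outer ports: {out.1} {out.2} {out.3} {a1.1, a1.3, a3.3} {a1.2} {a2.1, a2.2, a2.3} {a3.1} {a3.2} {a4.1} {a4.2} {a4.3} {a5.1} {a5.2, a5.3}

{out.1} {out.2} {out.3} {a1.1, a1.3, a3.3} {a1.2} {a2.1, a2.2, a2.3} {a3.1} {a3.2} {a4.1} {a4.2} {a4.3} {a5.1} {a5.2, a5.3}
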